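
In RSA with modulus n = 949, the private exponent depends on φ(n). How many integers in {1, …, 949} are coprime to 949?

Factor: 949 = 13 · 73.
φ(949) = (13−1) · (73−1) = 12 · 72 = 864.

864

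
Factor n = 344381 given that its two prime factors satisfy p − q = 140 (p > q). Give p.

Since p = q + 140, we have 344381 = q(q + 140), so q² + 140q − 344381 = 0.
Discriminant: 140² + 4·344381 = 19600 + 1377524 = 1397124; √1397124 = 1182.
q = (−140 + 1182)/2 = 521, and p = q + 140 = 661.
Check: 521 · 661 = 344381.

661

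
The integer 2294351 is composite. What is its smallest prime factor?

43

2294351 is odd.
Digit sum 26, not divisible by 3.
Ends in 1: not divisible by 5.
7: 2294351 = 7·327764 + 3
11: 2294351 = 11·208577 + 4
13: 2294351 = 13·176488 + 7
17: 2294351 = 17·134961 + 14
19: 2294351 = 19·120755 + 6
23: 2294351 = 23·99754 + 9
29: 2294351 = 29·79115 + 16
31: 2294351 = 31·74011 + 10
37: 2294351 = 37·62009 + 18
41: 2294351 = 41·55959 + 32
43: 2294351 = 43·53357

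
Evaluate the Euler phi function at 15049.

14800

Factor: 15049 = 101 · 149.
φ(15049) = (101−1) · (149−1) = 100 · 148 = 14800.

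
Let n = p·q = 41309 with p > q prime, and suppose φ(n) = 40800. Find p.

φ(n) = (p−1)(q−1) = n − (p+q) + 1, so p + q = 41309 − 40800 + 1 = 510.
p and q are the roots of t² − 510t + 41309 = 0.
Discriminant: 510² − 4·41309 = 260100 − 165236 = 94864; √94864 = 308.
q = (510 − 308)/2 = 101, p = (510 + 308)/2 = 409.
Check: 101 · 409 = 41309.

409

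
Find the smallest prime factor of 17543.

53

17543 is odd.
Digit sum 20, not divisible by 3.
Ends in 3: not divisible by 5.
7: 17543 = 7·2506 + 1
11: 17543 = 11·1594 + 9
13: 17543 = 13·1349 + 6
17: 17543 = 17·1031 + 16
19: 17543 = 19·923 + 6
23: 17543 = 23·762 + 17
29: 17543 = 29·604 + 27
31: 17543 = 31·565 + 28
37: 17543 = 37·474 + 5
41: 17543 = 41·427 + 36
43: 17543 = 43·407 + 42
47: 17543 = 47·373 + 12
53: 17543 = 53·331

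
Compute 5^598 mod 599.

1

5^1 ≡ 5 (mod 599)
5^2 ≡ 5^2 = 25 ≡ 25 (mod 599)
5^4 ≡ 25^2 = 625 ≡ 26 (mod 599)
5^8 ≡ 26^2 = 676 ≡ 77 (mod 599)
5^16 ≡ 77^2 = 5929 ≡ 538 (mod 599)
5^32 ≡ 538^2 = 289444 ≡ 127 (mod 599)
5^64 ≡ 127^2 = 16129 ≡ 555 (mod 599)
5^128 ≡ 555^2 = 308025 ≡ 139 (mod 599)
5^256 ≡ 139^2 = 19321 ≡ 153 (mod 599)
5^512 ≡ 153^2 = 23409 ≡ 48 (mod 599)
598 = 512 + 64 + 16 + 4 + 2 in binary powers of 2.
So 5^598 ≡ 48 · 555 · 538 · 26 · 25 ≡ 1 (mod 599).
Since the result is 1, base 5 gives no evidence that 599 is composite.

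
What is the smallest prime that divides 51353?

51353 is odd.
Digit sum 17, not divisible by 3.
Ends in 3: not divisible by 5.
7: 51353 = 7·7336 + 1
11: 51353 = 11·4668 + 5
13: 51353 = 13·3950 + 3
17: 51353 = 17·3020 + 13
19: 51353 = 19·2702 + 15
23: 51353 = 23·2232 + 17
29: 51353 = 29·1770 + 23
31: 51353 = 31·1656 + 17
37: 51353 = 37·1387 + 34
41: 51353 = 41·1252 + 21
43: 51353 = 43·1194 + 11
47: 51353 = 47·1092 + 29
53: 51353 = 53·968 + 49
59: 51353 = 59·870 + 23
61: 51353 = 61·841 + 52
67: 51353 = 67·766 + 31
71: 51353 = 71·723 + 20
73: 51353 = 73·703 + 34
79: 51353 = 79·650 + 3
83: 51353 = 83·618 + 59
89: 51353 = 89·577

89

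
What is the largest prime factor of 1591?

43

1591 = 37 · 43
43 is prime.
So 1591 = 37 · 43; the largest prime factor is 43.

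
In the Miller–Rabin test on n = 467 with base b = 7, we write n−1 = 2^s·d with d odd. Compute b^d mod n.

467 − 1 = 466 = 2^1 · 233, so d = 233.
7^1 ≡ 7 (mod 467)
7^2 ≡ 7^2 = 49 ≡ 49 (mod 467)
7^4 ≡ 49^2 = 2401 ≡ 66 (mod 467)
7^8 ≡ 66^2 = 4356 ≡ 153 (mod 467)
7^16 ≡ 153^2 = 23409 ≡ 59 (mod 467)
7^32 ≡ 59^2 = 3481 ≡ 212 (mod 467)
7^64 ≡ 212^2 = 44944 ≡ 112 (mod 467)
7^128 ≡ 112^2 = 12544 ≡ 402 (mod 467)
233 = 128 + 64 + 32 + 8 + 1 in binary powers of 2.
So 7^233 ≡ 402 · 112 · 212 · 153 · 7 ≡ 1 (mod 467).
Since 7^d ≡ 1 (mod 467), base 7 does not prove 467 composite.

1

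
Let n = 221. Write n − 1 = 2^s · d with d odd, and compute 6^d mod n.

221 − 1 = 220 = 2^2 · 55, so d = 55.
6^1 ≡ 6 (mod 221)
6^2 ≡ 6^2 = 36 ≡ 36 (mod 221)
6^4 ≡ 36^2 = 1296 ≡ 191 (mod 221)
6^8 ≡ 191^2 = 36481 ≡ 16 (mod 221)
6^16 ≡ 16^2 = 256 ≡ 35 (mod 221)
6^32 ≡ 35^2 = 1225 ≡ 120 (mod 221)
55 = 32 + 16 + 4 + 2 + 1 in binary powers of 2.
So 6^55 ≡ 120 · 35 · 191 · 36 · 6 ≡ 150 (mod 221).
Squaring chain: 150 → 179; never reaches −1, so base 6 is a Miller–Rabin witness that 221 is composite.

150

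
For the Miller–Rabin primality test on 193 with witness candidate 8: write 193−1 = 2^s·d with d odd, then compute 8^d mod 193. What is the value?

126

193 − 1 = 192 = 2^6 · 3, so d = 3.
8^1 ≡ 8 (mod 193)
8^2 ≡ 8^2 = 64 ≡ 64 (mod 193)
3 = 2 + 1 in binary powers of 2.
So 8^3 ≡ 64 · 8 ≡ 126 (mod 193).
Squaring chain: 126 → 50 → 184 → 81 → 192 → 1; reaches −1, so base 8 does not prove 193 composite.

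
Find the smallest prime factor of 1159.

1159 is odd.
Digit sum 16, not divisible by 3.
Ends in 9: not divisible by 5.
7: 1159 = 7·165 + 4
11: 1159 = 11·105 + 4
13: 1159 = 13·89 + 2
17: 1159 = 17·68 + 3
19: 1159 = 19·61

19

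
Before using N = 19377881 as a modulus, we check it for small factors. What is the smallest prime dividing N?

89

19377881 is odd.
Digit sum 44, not divisible by 3.
Ends in 1: not divisible by 5.
7: 19377881 = 7·2768268 + 5
11: 19377881 = 11·1761625 + 6
13: 19377881 = 13·1490606 + 3
17: 19377881 = 17·1139875 + 6
19: 19377881 = 19·1019888 + 9
23: 19377881 = 23·842516 + 13
29: 19377881 = 29·668202 + 23
31: 19377881 = 31·625092 + 29
37: 19377881 = 37·523726 + 19
41: 19377881 = 41·472631 + 10
43: 19377881 = 43·450648 + 17
47: 19377881 = 47·412295 + 16
53: 19377881 = 53·365620 + 21
59: 19377881 = 59·328438 + 39
61: 19377881 = 61·317670 + 11
67: 19377881 = 67·289222 + 7
71: 19377881 = 71·272927 + 64
73: 19377881 = 73·265450 + 31
79: 19377881 = 79·245289 + 50
83: 19377881 = 83·233468 + 37
89: 19377881 = 89·217729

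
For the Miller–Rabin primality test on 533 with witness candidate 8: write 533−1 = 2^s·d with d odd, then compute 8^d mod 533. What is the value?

21

533 − 1 = 532 = 2^2 · 133, so d = 133.
8^1 ≡ 8 (mod 533)
8^2 ≡ 8^2 = 64 ≡ 64 (mod 533)
8^4 ≡ 64^2 = 4096 ≡ 365 (mod 533)
8^8 ≡ 365^2 = 133225 ≡ 508 (mod 533)
8^16 ≡ 508^2 = 258064 ≡ 92 (mod 533)
8^32 ≡ 92^2 = 8464 ≡ 469 (mod 533)
8^64 ≡ 469^2 = 219961 ≡ 365 (mod 533)
8^128 ≡ 365^2 = 133225 ≡ 508 (mod 533)
133 = 128 + 4 + 1 in binary powers of 2.
So 8^133 ≡ 508 · 365 · 8 ≡ 21 (mod 533).
Squaring chain: 21 → 441; never reaches −1, so base 8 is a Miller–Rabin witness that 533 is composite.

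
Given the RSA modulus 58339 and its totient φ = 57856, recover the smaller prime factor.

227

φ(n) = (p−1)(q−1) = n − (p+q) + 1, so p + q = 58339 − 57856 + 1 = 484.
p and q are the roots of t² − 484t + 58339 = 0.
Discriminant: 484² − 4·58339 = 234256 − 233356 = 900; √900 = 30.
q = (484 − 30)/2 = 227, p = (484 + 30)/2 = 257.
Check: 227 · 257 = 58339.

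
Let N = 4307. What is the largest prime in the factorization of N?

73

4307 = 59 · 73
73 is prime.
So 4307 = 59 · 73; the largest prime factor is 73.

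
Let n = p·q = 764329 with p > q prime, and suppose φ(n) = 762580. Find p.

911

φ(n) = (p−1)(q−1) = n − (p+q) + 1, so p + q = 764329 − 762580 + 1 = 1750.
p and q are the roots of t² − 1750t + 764329 = 0.
Discriminant: 1750² − 4·764329 = 3062500 − 3057316 = 5184; √5184 = 72.
q = (1750 − 72)/2 = 839, p = (1750 + 72)/2 = 911.
Check: 839 · 911 = 764329.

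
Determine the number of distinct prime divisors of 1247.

2

1247 = 29 · 43
1247 = 29 · 43, which has 2 distinct prime factors.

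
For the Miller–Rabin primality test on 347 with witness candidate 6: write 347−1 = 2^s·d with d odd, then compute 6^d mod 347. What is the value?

346

347 − 1 = 346 = 2^1 · 173, so d = 173.
6^1 ≡ 6 (mod 347)
6^2 ≡ 6^2 = 36 ≡ 36 (mod 347)
6^4 ≡ 36^2 = 1296 ≡ 255 (mod 347)
6^8 ≡ 255^2 = 65025 ≡ 136 (mod 347)
6^16 ≡ 136^2 = 18496 ≡ 105 (mod 347)
6^32 ≡ 105^2 = 11025 ≡ 268 (mod 347)
6^64 ≡ 268^2 = 71824 ≡ 342 (mod 347)
6^128 ≡ 342^2 = 116964 ≡ 25 (mod 347)
173 = 128 + 32 + 8 + 4 + 1 in binary powers of 2.
So 6^173 ≡ 25 · 268 · 136 · 255 · 6 ≡ 346 (mod 347).
Since 6^d ≡ 346 (mod 347), base 6 does not prove 347 composite.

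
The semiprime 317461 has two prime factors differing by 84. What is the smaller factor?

523

Since p = q + 84, we have 317461 = q(q + 84), so q² + 84q − 317461 = 0.
Discriminant: 84² + 4·317461 = 7056 + 1269844 = 1276900; √1276900 = 1130.
q = (−84 + 1130)/2 = 523, and p = q + 84 = 607.
Check: 523 · 607 = 317461.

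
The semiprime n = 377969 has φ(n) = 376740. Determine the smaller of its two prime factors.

φ(n) = (p−1)(q−1) = n − (p+q) + 1, so p + q = 377969 − 376740 + 1 = 1230.
p and q are the roots of t² − 1230t + 377969 = 0.
Discriminant: 1230² − 4·377969 = 1512900 − 1511876 = 1024; √1024 = 32.
q = (1230 − 32)/2 = 599, p = (1230 + 32)/2 = 631.
Check: 599 · 631 = 377969.

599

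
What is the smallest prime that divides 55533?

3

55533 is odd.
Digit sum 21, divisible by 3.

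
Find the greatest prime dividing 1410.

1410 = 2 · 705
705 = 3 · 235
235 = 5 · 47
47 is prime.
So 1410 = 2 · 3 · 5 · 47; the largest prime factor is 47.

47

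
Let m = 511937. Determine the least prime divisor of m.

511937 is odd.
Digit sum 26, not divisible by 3.
Ends in 7: not divisible by 5.
7: 511937 = 7·73133 + 6
11: 511937 = 11·46539 + 8
13: 511937 = 13·39379 + 10
17: 511937 = 17·30113 + 16
19: 511937 = 19·26944 + 1
23: 511937 = 23·22258 + 3
29: 511937 = 29·17653

29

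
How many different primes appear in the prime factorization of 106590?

106590 = 2 · 53295
53295 = 3 · 17765
17765 = 5 · 3553
3553 = 11 · 323
323 = 17 · 19
106590 = 2 · 3 · 5 · 11 · 17 · 19, which has 6 distinct prime factors.

6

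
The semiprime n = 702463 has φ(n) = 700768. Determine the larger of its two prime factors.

φ(n) = (p−1)(q−1) = n − (p+q) + 1, so p + q = 702463 − 700768 + 1 = 1696.
p and q are the roots of t² − 1696t + 702463 = 0.
Discriminant: 1696² − 4·702463 = 2876416 − 2809852 = 66564; √66564 = 258.
q = (1696 − 258)/2 = 719, p = (1696 + 258)/2 = 977.
Check: 719 · 977 = 702463.

977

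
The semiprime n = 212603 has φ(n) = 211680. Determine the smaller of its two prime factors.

433

φ(n) = (p−1)(q−1) = n − (p+q) + 1, so p + q = 212603 − 211680 + 1 = 924.
p and q are the roots of t² − 924t + 212603 = 0.
Discriminant: 924² − 4·212603 = 853776 − 850412 = 3364; √3364 = 58.
q = (924 − 58)/2 = 433, p = (924 + 58)/2 = 491.
Check: 433 · 491 = 212603.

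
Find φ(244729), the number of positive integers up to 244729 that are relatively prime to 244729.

Factor: 244729 = 41 · 47 · 127.
φ(244729) = (41−1) · (47−1) · (127−1) = 40 · 46 · 126 = 231840.

231840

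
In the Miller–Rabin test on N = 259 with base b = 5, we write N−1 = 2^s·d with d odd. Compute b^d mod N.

259 − 1 = 258 = 2^1 · 129, so d = 129.
5^1 ≡ 5 (mod 259)
5^2 ≡ 5^2 = 25 ≡ 25 (mod 259)
5^4 ≡ 25^2 = 625 ≡ 107 (mod 259)
5^8 ≡ 107^2 = 11449 ≡ 53 (mod 259)
5^16 ≡ 53^2 = 2809 ≡ 219 (mod 259)
5^32 ≡ 219^2 = 47961 ≡ 46 (mod 259)
5^64 ≡ 46^2 = 2116 ≡ 44 (mod 259)
5^128 ≡ 44^2 = 1936 ≡ 123 (mod 259)
129 = 128 + 1 in binary powers of 2.
So 5^129 ≡ 123 · 5 ≡ 97 (mod 259).
Squaring chain: 97; never reaches −1, so base 5 is a Miller–Rabin witness that 259 is composite.

97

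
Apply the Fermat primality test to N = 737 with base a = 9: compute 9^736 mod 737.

350

9^1 ≡ 9 (mod 737)
9^2 ≡ 9^2 = 81 ≡ 81 (mod 737)
9^4 ≡ 81^2 = 6561 ≡ 665 (mod 737)
9^8 ≡ 665^2 = 442225 ≡ 25 (mod 737)
9^16 ≡ 25^2 = 625 ≡ 625 (mod 737)
9^32 ≡ 625^2 = 390625 ≡ 15 (mod 737)
9^64 ≡ 15^2 = 225 ≡ 225 (mod 737)
9^128 ≡ 225^2 = 50625 ≡ 509 (mod 737)
9^256 ≡ 509^2 = 259081 ≡ 394 (mod 737)
9^512 ≡ 394^2 = 155236 ≡ 466 (mod 737)
736 = 512 + 128 + 64 + 32 in binary powers of 2.
So 9^736 ≡ 466 · 509 · 225 · 15 ≡ 350 (mod 737).
Since 350 ≠ 1, base 9 is a Fermat witness: 737 is composite.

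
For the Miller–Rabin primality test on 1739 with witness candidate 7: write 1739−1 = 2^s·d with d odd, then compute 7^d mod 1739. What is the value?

1739 − 1 = 1738 = 2^1 · 869, so d = 869.
7^1 ≡ 7 (mod 1739)
7^2 ≡ 7^2 = 49 ≡ 49 (mod 1739)
7^4 ≡ 49^2 = 2401 ≡ 662 (mod 1739)
7^8 ≡ 662^2 = 438244 ≡ 16 (mod 1739)
7^16 ≡ 16^2 = 256 ≡ 256 (mod 1739)
7^32 ≡ 256^2 = 65536 ≡ 1193 (mod 1739)
7^64 ≡ 1193^2 = 1423249 ≡ 747 (mod 1739)
7^128 ≡ 747^2 = 558009 ≡ 1529 (mod 1739)
7^256 ≡ 1529^2 = 2337841 ≡ 625 (mod 1739)
7^512 ≡ 625^2 = 390625 ≡ 1089 (mod 1739)
869 = 512 + 256 + 64 + 32 + 4 + 1 in binary powers of 2.
So 7^869 ≡ 1089 · 625 · 747 · 1193 · 662 · 7 ≡ 1452 (mod 1739).
Squaring chain: 1452; never reaches −1, so base 7 is a Miller–Rabin witness that 1739 is composite.

1452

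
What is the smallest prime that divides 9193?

9193 is odd.
Digit sum 22, not divisible by 3.
Ends in 3: not divisible by 5.
7: 9193 = 7·1313 + 2
11: 9193 = 11·835 + 8
13: 9193 = 13·707 + 2
17: 9193 = 17·540 + 13
19: 9193 = 19·483 + 16
23: 9193 = 23·399 + 16
29: 9193 = 29·317

29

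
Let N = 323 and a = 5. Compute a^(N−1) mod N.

5^1 ≡ 5 (mod 323)
5^2 ≡ 5^2 = 25 ≡ 25 (mod 323)
5^4 ≡ 25^2 = 625 ≡ 302 (mod 323)
5^8 ≡ 302^2 = 91204 ≡ 118 (mod 323)
5^16 ≡ 118^2 = 13924 ≡ 35 (mod 323)
5^32 ≡ 35^2 = 1225 ≡ 256 (mod 323)
5^64 ≡ 256^2 = 65536 ≡ 290 (mod 323)
5^128 ≡ 290^2 = 84100 ≡ 120 (mod 323)
5^256 ≡ 120^2 = 14400 ≡ 188 (mod 323)
322 = 256 + 64 + 2 in binary powers of 2.
So 5^322 ≡ 188 · 290 · 25 ≡ 263 (mod 323).
Since 263 ≠ 1, base 5 is a Fermat witness: 323 is composite.

263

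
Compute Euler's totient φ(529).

Factor: 529 = 23^2.
φ(529) = 23^1·(23−1) = 506.

506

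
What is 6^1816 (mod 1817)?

98

6^1 ≡ 6 (mod 1817)
6^2 ≡ 6^2 = 36 ≡ 36 (mod 1817)
6^4 ≡ 36^2 = 1296 ≡ 1296 (mod 1817)
6^8 ≡ 1296^2 = 1679616 ≡ 708 (mod 1817)
6^16 ≡ 708^2 = 501264 ≡ 1589 (mod 1817)
6^32 ≡ 1589^2 = 2524921 ≡ 1108 (mod 1817)
6^64 ≡ 1108^2 = 1227664 ≡ 1189 (mod 1817)
6^128 ≡ 1189^2 = 1413721 ≡ 95 (mod 1817)
6^256 ≡ 95^2 = 9025 ≡ 1757 (mod 1817)
6^512 ≡ 1757^2 = 3087049 ≡ 1783 (mod 1817)
6^1024 ≡ 1783^2 = 3179089 ≡ 1156 (mod 1817)
1816 = 1024 + 512 + 256 + 16 + 8 in binary powers of 2.
So 6^1816 ≡ 1156 · 1783 · 1757 · 1589 · 708 ≡ 98 (mod 1817).
Since 98 ≠ 1, base 6 is a Fermat witness: 1817 is composite.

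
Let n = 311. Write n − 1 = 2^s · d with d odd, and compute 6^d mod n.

311 − 1 = 310 = 2^1 · 155, so d = 155.
6^1 ≡ 6 (mod 311)
6^2 ≡ 6^2 = 36 ≡ 36 (mod 311)
6^4 ≡ 36^2 = 1296 ≡ 52 (mod 311)
6^8 ≡ 52^2 = 2704 ≡ 216 (mod 311)
6^16 ≡ 216^2 = 46656 ≡ 6 (mod 311)
6^32 ≡ 6^2 = 36 ≡ 36 (mod 311)
6^64 ≡ 36^2 = 1296 ≡ 52 (mod 311)
6^128 ≡ 52^2 = 2704 ≡ 216 (mod 311)
155 = 128 + 16 + 8 + 2 + 1 in binary powers of 2.
So 6^155 ≡ 216 · 6 · 216 · 36 · 6 ≡ 1 (mod 311).
Since 6^d ≡ 1 (mod 311), base 6 does not prove 311 composite.

1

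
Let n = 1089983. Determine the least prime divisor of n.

37

1089983 is odd.
Digit sum 38, not divisible by 3.
Ends in 3: not divisible by 5.
7: 1089983 = 7·155711 + 6
11: 1089983 = 11·99089 + 4
13: 1089983 = 13·83844 + 11
17: 1089983 = 17·64116 + 11
19: 1089983 = 19·57367 + 10
23: 1089983 = 23·47390 + 13
29: 1089983 = 29·37585 + 18
31: 1089983 = 31·35160 + 23
37: 1089983 = 37·29459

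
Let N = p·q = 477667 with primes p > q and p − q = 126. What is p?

Since p = q + 126, we have 477667 = q(q + 126), so q² + 126q − 477667 = 0.
Discriminant: 126² + 4·477667 = 15876 + 1910668 = 1926544; √1926544 = 1388.
q = (−126 + 1388)/2 = 631, and p = q + 126 = 757.
Check: 631 · 757 = 477667.

757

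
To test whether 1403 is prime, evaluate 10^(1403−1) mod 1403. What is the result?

1361

10^1 ≡ 10 (mod 1403)
10^2 ≡ 10^2 = 100 ≡ 100 (mod 1403)
10^4 ≡ 100^2 = 10000 ≡ 179 (mod 1403)
10^8 ≡ 179^2 = 32041 ≡ 1175 (mod 1403)
10^16 ≡ 1175^2 = 1380625 ≡ 73 (mod 1403)
10^32 ≡ 73^2 = 5329 ≡ 1120 (mod 1403)
10^64 ≡ 1120^2 = 1254400 ≡ 118 (mod 1403)
10^128 ≡ 118^2 = 13924 ≡ 1297 (mod 1403)
10^256 ≡ 1297^2 = 1682209 ≡ 12 (mod 1403)
10^512 ≡ 12^2 = 144 ≡ 144 (mod 1403)
10^1024 ≡ 144^2 = 20736 ≡ 1094 (mod 1403)
1402 = 1024 + 256 + 64 + 32 + 16 + 8 + 2 in binary powers of 2.
So 10^1402 ≡ 1094 · 12 · 118 · 1120 · 73 · 1175 · 100 ≡ 1361 (mod 1403).
Since 1361 ≠ 1, base 10 is a Fermat witness: 1403 is composite.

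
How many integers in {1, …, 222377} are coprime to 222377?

205632

Factor: 222377 = 17 · 103 · 127.
φ(222377) = (17−1) · (103−1) · (127−1) = 16 · 102 · 126 = 205632.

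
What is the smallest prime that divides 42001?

42001 is odd.
Digit sum 7, not divisible by 3.
Ends in 1: not divisible by 5.
7: 42001 = 7·6000 + 1
11: 42001 = 11·3818 + 3
13: 42001 = 13·3230 + 11
17: 42001 = 17·2470 + 11
19: 42001 = 19·2210 + 11
23: 42001 = 23·1826 + 3
29: 42001 = 29·1448 + 9
31: 42001 = 31·1354 + 27
37: 42001 = 37·1135 + 6
41: 42001 = 41·1024 + 17
43: 42001 = 43·976 + 33
47: 42001 = 47·893 + 30
53: 42001 = 53·792 + 25
59: 42001 = 59·711 + 52
61: 42001 = 61·688 + 33
67: 42001 = 67·626 + 59
71: 42001 = 71·591 + 40
73: 42001 = 73·575 + 26
79: 42001 = 79·531 + 52
83: 42001 = 83·506 + 3
89: 42001 = 89·471 + 82
97: 42001 = 97·433

97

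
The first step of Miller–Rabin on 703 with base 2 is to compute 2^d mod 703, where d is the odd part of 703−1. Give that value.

703 − 1 = 702 = 2^1 · 351, so d = 351.
2^1 ≡ 2 (mod 703)
2^2 ≡ 2^2 = 4 ≡ 4 (mod 703)
2^4 ≡ 4^2 = 16 ≡ 16 (mod 703)
2^8 ≡ 16^2 = 256 ≡ 256 (mod 703)
2^16 ≡ 256^2 = 65536 ≡ 157 (mod 703)
2^32 ≡ 157^2 = 24649 ≡ 44 (mod 703)
2^64 ≡ 44^2 = 1936 ≡ 530 (mod 703)
2^128 ≡ 530^2 = 280900 ≡ 403 (mod 703)
2^256 ≡ 403^2 = 162409 ≡ 16 (mod 703)
351 = 256 + 64 + 16 + 8 + 4 + 2 + 1 in binary powers of 2.
So 2^351 ≡ 16 · 530 · 157 · 256 · 16 · 4 · 2 ≡ 265 (mod 703).
Squaring chain: 265; never reaches −1, so base 2 is a Miller–Rabin witness that 703 is composite.

265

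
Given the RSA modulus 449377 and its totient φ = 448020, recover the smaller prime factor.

φ(n) = (p−1)(q−1) = n − (p+q) + 1, so p + q = 449377 − 448020 + 1 = 1358.
p and q are the roots of t² − 1358t + 449377 = 0.
Discriminant: 1358² − 4·449377 = 1844164 − 1797508 = 46656; √46656 = 216.
q = (1358 − 216)/2 = 571, p = (1358 + 216)/2 = 787.
Check: 571 · 787 = 449377.

571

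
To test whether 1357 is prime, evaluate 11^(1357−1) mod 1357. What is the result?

1268

11^1 ≡ 11 (mod 1357)
11^2 ≡ 11^2 = 121 ≡ 121 (mod 1357)
11^4 ≡ 121^2 = 14641 ≡ 1071 (mod 1357)
11^8 ≡ 1071^2 = 1147041 ≡ 376 (mod 1357)
11^16 ≡ 376^2 = 141376 ≡ 248 (mod 1357)
11^32 ≡ 248^2 = 61504 ≡ 439 (mod 1357)
11^64 ≡ 439^2 = 192721 ≡ 27 (mod 1357)
11^128 ≡ 27^2 = 729 ≡ 729 (mod 1357)
11^256 ≡ 729^2 = 531441 ≡ 854 (mod 1357)
11^512 ≡ 854^2 = 729316 ≡ 607 (mod 1357)
11^1024 ≡ 607^2 = 368449 ≡ 702 (mod 1357)
1356 = 1024 + 256 + 64 + 8 + 4 in binary powers of 2.
So 11^1356 ≡ 702 · 854 · 27 · 376 · 1071 ≡ 1268 (mod 1357).
Since 1268 ≠ 1, base 11 is a Fermat witness: 1357 is composite.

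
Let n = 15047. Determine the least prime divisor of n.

15047 is odd.
Digit sum 17, not divisible by 3.
Ends in 7: not divisible by 5.
7: 15047 = 7·2149 + 4
11: 15047 = 11·1367 + 10
13: 15047 = 13·1157 + 6
17: 15047 = 17·885 + 2
19: 15047 = 19·791 + 18
23: 15047 = 23·654 + 5
29: 15047 = 29·518 + 25
31: 15047 = 31·485 + 12
37: 15047 = 37·406 + 25
41: 15047 = 41·367

41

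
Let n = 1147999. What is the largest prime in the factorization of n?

71

1147999 = 19 · 60421
60421 = 23 · 2627
2627 = 37 · 71
71 is prime.
So 1147999 = 19 · 23 · 37 · 71; the largest prime factor is 71.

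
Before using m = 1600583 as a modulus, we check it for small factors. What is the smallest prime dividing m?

1600583 is odd.
Digit sum 23, not divisible by 3.
Ends in 3: not divisible by 5.
7: 1600583 = 7·228654 + 5
11: 1600583 = 11·145507 + 6
13: 1600583 = 13·123121 + 10
17: 1600583 = 17·94151 + 16
19: 1600583 = 19·84241 + 4
23: 1600583 = 23·69590 + 13
29: 1600583 = 29·55192 + 15
31: 1600583 = 31·51631 + 22
37: 1600583 = 37·43259

37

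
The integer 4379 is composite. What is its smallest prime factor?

4379 is odd.
Digit sum 23, not divisible by 3.
Ends in 9: not divisible by 5.
7: 4379 = 7·625 + 4
11: 4379 = 11·398 + 1
13: 4379 = 13·336 + 11
17: 4379 = 17·257 + 10
19: 4379 = 19·230 + 9
23: 4379 = 23·190 + 9
29: 4379 = 29·151

29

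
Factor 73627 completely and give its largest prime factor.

73627 = 17 · 4331
4331 = 61 · 71
71 is prime.
So 73627 = 17 · 61 · 71; the largest prime factor is 71.

71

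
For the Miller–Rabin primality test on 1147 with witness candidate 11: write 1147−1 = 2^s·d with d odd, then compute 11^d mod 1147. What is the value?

184

1147 − 1 = 1146 = 2^1 · 573, so d = 573.
11^1 ≡ 11 (mod 1147)
11^2 ≡ 11^2 = 121 ≡ 121 (mod 1147)
11^4 ≡ 121^2 = 14641 ≡ 877 (mod 1147)
11^8 ≡ 877^2 = 769129 ≡ 639 (mod 1147)
11^16 ≡ 639^2 = 408321 ≡ 1136 (mod 1147)
11^32 ≡ 1136^2 = 1290496 ≡ 121 (mod 1147)
11^64 ≡ 121^2 = 14641 ≡ 877 (mod 1147)
11^128 ≡ 877^2 = 769129 ≡ 639 (mod 1147)
11^256 ≡ 639^2 = 408321 ≡ 1136 (mod 1147)
11^512 ≡ 1136^2 = 1290496 ≡ 121 (mod 1147)
573 = 512 + 32 + 16 + 8 + 4 + 1 in binary powers of 2.
So 11^573 ≡ 121 · 121 · 1136 · 639 · 877 · 11 ≡ 184 (mod 1147).
Squaring chain: 184; never reaches −1, so base 11 is a Miller–Rabin witness that 1147 is composite.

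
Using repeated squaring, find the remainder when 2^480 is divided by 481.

2^1 ≡ 2 (mod 481)
2^2 ≡ 2^2 = 4 ≡ 4 (mod 481)
2^4 ≡ 4^2 = 16 ≡ 16 (mod 481)
2^8 ≡ 16^2 = 256 ≡ 256 (mod 481)
2^16 ≡ 256^2 = 65536 ≡ 120 (mod 481)
2^32 ≡ 120^2 = 14400 ≡ 451 (mod 481)
2^64 ≡ 451^2 = 203401 ≡ 419 (mod 481)
2^128 ≡ 419^2 = 175561 ≡ 477 (mod 481)
2^256 ≡ 477^2 = 227529 ≡ 16 (mod 481)
480 = 256 + 128 + 64 + 32 in binary powers of 2.
So 2^480 ≡ 16 · 477 · 419 · 451 ≡ 248 (mod 481).
Since 248 ≠ 1, base 2 is a Fermat witness: 481 is composite.

248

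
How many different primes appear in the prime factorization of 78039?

78039 = 3^2 · 8671
8671 = 13 · 667
667 = 23 · 29
78039 = 3^2 · 13 · 23 · 29, which has 4 distinct prime factors.

4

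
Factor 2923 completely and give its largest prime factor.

79

2923 = 37 · 79
79 is prime.
So 2923 = 37 · 79; the largest prime factor is 79.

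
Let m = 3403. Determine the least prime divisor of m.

41

3403 is odd.
Digit sum 10, not divisible by 3.
Ends in 3: not divisible by 5.
7: 3403 = 7·486 + 1
11: 3403 = 11·309 + 4
13: 3403 = 13·261 + 10
17: 3403 = 17·200 + 3
19: 3403 = 19·179 + 2
23: 3403 = 23·147 + 22
29: 3403 = 29·117 + 10
31: 3403 = 31·109 + 24
37: 3403 = 37·91 + 36
41: 3403 = 41·83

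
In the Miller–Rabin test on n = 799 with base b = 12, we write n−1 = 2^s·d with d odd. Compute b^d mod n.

316

799 − 1 = 798 = 2^1 · 399, so d = 399.
12^1 ≡ 12 (mod 799)
12^2 ≡ 12^2 = 144 ≡ 144 (mod 799)
12^4 ≡ 144^2 = 20736 ≡ 761 (mod 799)
12^8 ≡ 761^2 = 579121 ≡ 645 (mod 799)
12^16 ≡ 645^2 = 416025 ≡ 545 (mod 799)
12^32 ≡ 545^2 = 297025 ≡ 596 (mod 799)
12^64 ≡ 596^2 = 355216 ≡ 460 (mod 799)
12^128 ≡ 460^2 = 211600 ≡ 664 (mod 799)
12^256 ≡ 664^2 = 440896 ≡ 647 (mod 799)
399 = 256 + 128 + 8 + 4 + 2 + 1 in binary powers of 2.
So 12^399 ≡ 647 · 664 · 645 · 761 · 144 · 12 ≡ 316 (mod 799).
Squaring chain: 316; never reaches −1, so base 12 is a Miller–Rabin witness that 799 is composite.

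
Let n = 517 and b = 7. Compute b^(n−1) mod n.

7^1 ≡ 7 (mod 517)
7^2 ≡ 7^2 = 49 ≡ 49 (mod 517)
7^4 ≡ 49^2 = 2401 ≡ 333 (mod 517)
7^8 ≡ 333^2 = 110889 ≡ 251 (mod 517)
7^16 ≡ 251^2 = 63001 ≡ 444 (mod 517)
7^32 ≡ 444^2 = 197136 ≡ 159 (mod 517)
7^64 ≡ 159^2 = 25281 ≡ 465 (mod 517)
7^128 ≡ 465^2 = 216225 ≡ 119 (mod 517)
7^256 ≡ 119^2 = 14161 ≡ 202 (mod 517)
7^512 ≡ 202^2 = 40804 ≡ 478 (mod 517)
516 = 512 + 4 in binary powers of 2.
So 7^516 ≡ 478 · 333 ≡ 455 (mod 517).
Since 455 ≠ 1, base 7 is a Fermat witness: 517 is composite.

455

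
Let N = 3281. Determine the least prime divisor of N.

3281 is odd.
Digit sum 14, not divisible by 3.
Ends in 1: not divisible by 5.
7: 3281 = 7·468 + 5
11: 3281 = 11·298 + 3
13: 3281 = 13·252 + 5
17: 3281 = 17·193

17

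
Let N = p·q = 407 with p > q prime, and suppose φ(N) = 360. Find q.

11

φ(n) = (p−1)(q−1) = n − (p+q) + 1, so p + q = 407 − 360 + 1 = 48.
p and q are the roots of t² − 48t + 407 = 0.
Discriminant: 48² − 4·407 = 2304 − 1628 = 676; √676 = 26.
q = (48 − 26)/2 = 11, p = (48 + 26)/2 = 37.
Check: 11 · 37 = 407.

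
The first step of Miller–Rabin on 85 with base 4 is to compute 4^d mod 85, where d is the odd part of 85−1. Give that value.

85 − 1 = 84 = 2^2 · 21, so d = 21.
4^1 ≡ 4 (mod 85)
4^2 ≡ 4^2 = 16 ≡ 16 (mod 85)
4^4 ≡ 16^2 = 256 ≡ 1 (mod 85)
4^8 ≡ 1^2 = 1 ≡ 1 (mod 85)
4^16 ≡ 1^2 = 1 ≡ 1 (mod 85)
21 = 16 + 4 + 1 in binary powers of 2.
So 4^21 ≡ 1 · 1 · 4 ≡ 4 (mod 85).
Squaring chain: 4 → 16; never reaches −1, so base 4 is a Miller–Rabin witness that 85 is composite.

4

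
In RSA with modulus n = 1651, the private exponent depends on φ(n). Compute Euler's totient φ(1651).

Factor: 1651 = 13 · 127.
φ(1651) = (13−1) · (127−1) = 12 · 126 = 1512.

1512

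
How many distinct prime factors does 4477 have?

4477 = 11^2 · 37
4477 = 11^2 · 37, which has 2 distinct prime factors.

2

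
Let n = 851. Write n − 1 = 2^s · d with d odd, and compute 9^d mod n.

303

851 − 1 = 850 = 2^1 · 425, so d = 425.
9^1 ≡ 9 (mod 851)
9^2 ≡ 9^2 = 81 ≡ 81 (mod 851)
9^4 ≡ 81^2 = 6561 ≡ 604 (mod 851)
9^8 ≡ 604^2 = 364816 ≡ 588 (mod 851)
9^16 ≡ 588^2 = 345744 ≡ 238 (mod 851)
9^32 ≡ 238^2 = 56644 ≡ 478 (mod 851)
9^64 ≡ 478^2 = 228484 ≡ 416 (mod 851)
9^128 ≡ 416^2 = 173056 ≡ 303 (mod 851)
9^256 ≡ 303^2 = 91809 ≡ 752 (mod 851)
425 = 256 + 128 + 32 + 8 + 1 in binary powers of 2.
So 9^425 ≡ 752 · 303 · 478 · 588 · 9 ≡ 303 (mod 851).
Squaring chain: 303; never reaches −1, so base 9 is a Miller–Rabin witness that 851 is composite.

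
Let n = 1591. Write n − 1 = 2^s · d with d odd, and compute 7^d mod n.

1591 − 1 = 1590 = 2^1 · 795, so d = 795.
7^1 ≡ 7 (mod 1591)
7^2 ≡ 7^2 = 49 ≡ 49 (mod 1591)
7^4 ≡ 49^2 = 2401 ≡ 810 (mod 1591)
7^8 ≡ 810^2 = 656100 ≡ 608 (mod 1591)
7^16 ≡ 608^2 = 369664 ≡ 552 (mod 1591)
7^32 ≡ 552^2 = 304704 ≡ 823 (mod 1591)
7^64 ≡ 823^2 = 677329 ≡ 1154 (mod 1591)
7^128 ≡ 1154^2 = 1331716 ≡ 49 (mod 1591)
7^256 ≡ 49^2 = 2401 ≡ 810 (mod 1591)
7^512 ≡ 810^2 = 656100 ≡ 608 (mod 1591)
795 = 512 + 256 + 16 + 8 + 2 + 1 in binary powers of 2.
So 7^795 ≡ 608 · 810 · 552 · 608 · 49 · 7 ≡ 343 (mod 1591).
Squaring chain: 343; never reaches −1, so base 7 is a Miller–Rabin witness that 1591 is composite.

343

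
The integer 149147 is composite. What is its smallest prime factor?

149147 is odd.
Digit sum 26, not divisible by 3.
Ends in 7: not divisible by 5.
7: 149147 = 7·21306 + 5
11: 149147 = 11·13558 + 9
13: 149147 = 13·11472 + 11
17: 149147 = 17·8773 + 6
19: 149147 = 19·7849 + 16
23: 149147 = 23·6484 + 15
29: 149147 = 29·5143

29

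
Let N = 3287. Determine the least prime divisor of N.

3287 is odd.
Digit sum 20, not divisible by 3.
Ends in 7: not divisible by 5.
7: 3287 = 7·469 + 4
11: 3287 = 11·298 + 9
13: 3287 = 13·252 + 11
17: 3287 = 17·193 + 6
19: 3287 = 19·173

19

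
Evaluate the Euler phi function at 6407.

6216

Factor: 6407 = 43 · 149.
φ(6407) = (43−1) · (149−1) = 42 · 148 = 6216.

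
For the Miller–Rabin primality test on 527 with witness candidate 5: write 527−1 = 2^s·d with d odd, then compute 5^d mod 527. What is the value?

180

527 − 1 = 526 = 2^1 · 263, so d = 263.
5^1 ≡ 5 (mod 527)
5^2 ≡ 5^2 = 25 ≡ 25 (mod 527)
5^4 ≡ 25^2 = 625 ≡ 98 (mod 527)
5^8 ≡ 98^2 = 9604 ≡ 118 (mod 527)
5^16 ≡ 118^2 = 13924 ≡ 222 (mod 527)
5^32 ≡ 222^2 = 49284 ≡ 273 (mod 527)
5^64 ≡ 273^2 = 74529 ≡ 222 (mod 527)
5^128 ≡ 222^2 = 49284 ≡ 273 (mod 527)
5^256 ≡ 273^2 = 74529 ≡ 222 (mod 527)
263 = 256 + 4 + 2 + 1 in binary powers of 2.
So 5^263 ≡ 222 · 98 · 25 · 5 ≡ 180 (mod 527).
Squaring chain: 180; never reaches −1, so base 5 is a Miller–Rabin witness that 527 is composite.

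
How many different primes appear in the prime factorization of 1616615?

1616615 = 5 · 323323
323323 = 7 · 46189
46189 = 11 · 4199
4199 = 13 · 323
323 = 17 · 19
1616615 = 5 · 7 · 11 · 13 · 17 · 19, which has 6 distinct prime factors.

6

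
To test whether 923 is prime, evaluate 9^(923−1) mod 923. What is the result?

178

9^1 ≡ 9 (mod 923)
9^2 ≡ 9^2 = 81 ≡ 81 (mod 923)
9^4 ≡ 81^2 = 6561 ≡ 100 (mod 923)
9^8 ≡ 100^2 = 10000 ≡ 770 (mod 923)
9^16 ≡ 770^2 = 592900 ≡ 334 (mod 923)
9^32 ≡ 334^2 = 111556 ≡ 796 (mod 923)
9^64 ≡ 796^2 = 633616 ≡ 438 (mod 923)
9^128 ≡ 438^2 = 191844 ≡ 783 (mod 923)
9^256 ≡ 783^2 = 613089 ≡ 217 (mod 923)
9^512 ≡ 217^2 = 47089 ≡ 16 (mod 923)
922 = 512 + 256 + 128 + 16 + 8 + 2 in binary powers of 2.
So 9^922 ≡ 16 · 217 · 783 · 334 · 770 · 81 ≡ 178 (mod 923).
Since 178 ≠ 1, base 9 is a Fermat witness: 923 is composite.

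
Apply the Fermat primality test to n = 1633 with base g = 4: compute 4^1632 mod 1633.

4^1 ≡ 4 (mod 1633)
4^2 ≡ 4^2 = 16 ≡ 16 (mod 1633)
4^4 ≡ 16^2 = 256 ≡ 256 (mod 1633)
4^8 ≡ 256^2 = 65536 ≡ 216 (mod 1633)
4^16 ≡ 216^2 = 46656 ≡ 932 (mod 1633)
4^32 ≡ 932^2 = 868624 ≡ 1501 (mod 1633)
4^64 ≡ 1501^2 = 2253001 ≡ 1094 (mod 1633)
4^128 ≡ 1094^2 = 1196836 ≡ 1480 (mod 1633)
4^256 ≡ 1480^2 = 2190400 ≡ 547 (mod 1633)
4^512 ≡ 547^2 = 299209 ≡ 370 (mod 1633)
4^1024 ≡ 370^2 = 136900 ≡ 1361 (mod 1633)
1632 = 1024 + 512 + 64 + 32 in binary powers of 2.
So 4^1632 ≡ 1361 · 370 · 1094 · 1501 ≡ 1222 (mod 1633).
Since 1222 ≠ 1, base 4 is a Fermat witness: 1633 is composite.

1222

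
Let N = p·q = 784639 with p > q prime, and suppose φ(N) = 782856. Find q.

787

φ(n) = (p−1)(q−1) = n − (p+q) + 1, so p + q = 784639 − 782856 + 1 = 1784.
p and q are the roots of t² − 1784t + 784639 = 0.
Discriminant: 1784² − 4·784639 = 3182656 − 3138556 = 44100; √44100 = 210.
q = (1784 − 210)/2 = 787, p = (1784 + 210)/2 = 997.
Check: 787 · 997 = 784639.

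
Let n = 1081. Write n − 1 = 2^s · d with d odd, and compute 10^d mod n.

1081 − 1 = 1080 = 2^3 · 135, so d = 135.
10^1 ≡ 10 (mod 1081)
10^2 ≡ 10^2 = 100 ≡ 100 (mod 1081)
10^4 ≡ 100^2 = 10000 ≡ 271 (mod 1081)
10^8 ≡ 271^2 = 73441 ≡ 1014 (mod 1081)
10^16 ≡ 1014^2 = 1028196 ≡ 165 (mod 1081)
10^32 ≡ 165^2 = 27225 ≡ 200 (mod 1081)
10^64 ≡ 200^2 = 40000 ≡ 3 (mod 1081)
10^128 ≡ 3^2 = 9 ≡ 9 (mod 1081)
135 = 128 + 4 + 2 + 1 in binary powers of 2.
So 10^135 ≡ 9 · 271 · 100 · 10 ≡ 264 (mod 1081).
Squaring chain: 264 → 512 → 542; never reaches −1, so base 10 is a Miller–Rabin witness that 1081 is composite.

264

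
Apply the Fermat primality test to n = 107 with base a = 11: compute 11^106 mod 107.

1

11^1 ≡ 11 (mod 107)
11^2 ≡ 11^2 = 121 ≡ 14 (mod 107)
11^4 ≡ 14^2 = 196 ≡ 89 (mod 107)
11^8 ≡ 89^2 = 7921 ≡ 3 (mod 107)
11^16 ≡ 3^2 = 9 ≡ 9 (mod 107)
11^32 ≡ 9^2 = 81 ≡ 81 (mod 107)
11^64 ≡ 81^2 = 6561 ≡ 34 (mod 107)
106 = 64 + 32 + 8 + 2 in binary powers of 2.
So 11^106 ≡ 34 · 81 · 3 · 14 ≡ 1 (mod 107).
Since the result is 1, base 11 gives no evidence that 107 is composite.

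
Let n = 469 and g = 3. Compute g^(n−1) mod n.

260

3^1 ≡ 3 (mod 469)
3^2 ≡ 3^2 = 9 ≡ 9 (mod 469)
3^4 ≡ 9^2 = 81 ≡ 81 (mod 469)
3^8 ≡ 81^2 = 6561 ≡ 464 (mod 469)
3^16 ≡ 464^2 = 215296 ≡ 25 (mod 469)
3^32 ≡ 25^2 = 625 ≡ 156 (mod 469)
3^64 ≡ 156^2 = 24336 ≡ 417 (mod 469)
3^128 ≡ 417^2 = 173889 ≡ 359 (mod 469)
3^256 ≡ 359^2 = 128881 ≡ 375 (mod 469)
468 = 256 + 128 + 64 + 16 + 4 in binary powers of 2.
So 3^468 ≡ 375 · 359 · 417 · 25 · 81 ≡ 260 (mod 469).
Since 260 ≠ 1, base 3 is a Fermat witness: 469 is composite.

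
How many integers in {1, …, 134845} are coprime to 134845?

Factor: 134845 = 5 · 149 · 181.
φ(134845) = (5−1) · (149−1) · (181−1) = 4 · 148 · 180 = 106560.

106560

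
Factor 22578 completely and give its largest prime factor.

22578 = 2 · 11289
11289 = 3 · 3763
3763 = 53 · 71
71 is prime.
So 22578 = 2 · 3 · 53 · 71; the largest prime factor is 71.

71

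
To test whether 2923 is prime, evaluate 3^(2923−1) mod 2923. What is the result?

3^1 ≡ 3 (mod 2923)
3^2 ≡ 3^2 = 9 ≡ 9 (mod 2923)
3^4 ≡ 9^2 = 81 ≡ 81 (mod 2923)
3^8 ≡ 81^2 = 6561 ≡ 715 (mod 2923)
3^16 ≡ 715^2 = 511225 ≡ 2623 (mod 2923)
3^32 ≡ 2623^2 = 6880129 ≡ 2310 (mod 2923)
3^64 ≡ 2310^2 = 5336100 ≡ 1625 (mod 2923)
3^128 ≡ 1625^2 = 2640625 ≡ 1156 (mod 2923)
3^256 ≡ 1156^2 = 1336336 ≡ 525 (mod 2923)
3^512 ≡ 525^2 = 275625 ≡ 863 (mod 2923)
3^1024 ≡ 863^2 = 744769 ≡ 2327 (mod 2923)
3^2048 ≡ 2327^2 = 5414929 ≡ 1533 (mod 2923)
2922 = 2048 + 512 + 256 + 64 + 32 + 8 + 2 in binary powers of 2.
So 3^2922 ≡ 1533 · 863 · 525 · 1625 · 2310 · 715 · 9 ≡ 433 (mod 2923).
Since 433 ≠ 1, base 3 is a Fermat witness: 2923 is composite.

433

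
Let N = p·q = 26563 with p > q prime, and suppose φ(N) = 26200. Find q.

φ(n) = (p−1)(q−1) = n − (p+q) + 1, so p + q = 26563 − 26200 + 1 = 364.
p and q are the roots of t² − 364t + 26563 = 0.
Discriminant: 364² − 4·26563 = 132496 − 106252 = 26244; √26244 = 162.
q = (364 − 162)/2 = 101, p = (364 + 162)/2 = 263.
Check: 101 · 263 = 26563.

101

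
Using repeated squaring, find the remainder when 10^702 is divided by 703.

10^1 ≡ 10 (mod 703)
10^2 ≡ 10^2 = 100 ≡ 100 (mod 703)
10^4 ≡ 100^2 = 10000 ≡ 158 (mod 703)
10^8 ≡ 158^2 = 24964 ≡ 359 (mod 703)
10^16 ≡ 359^2 = 128881 ≡ 232 (mod 703)
10^32 ≡ 232^2 = 53824 ≡ 396 (mod 703)
10^64 ≡ 396^2 = 156816 ≡ 47 (mod 703)
10^128 ≡ 47^2 = 2209 ≡ 100 (mod 703)
10^256 ≡ 100^2 = 10000 ≡ 158 (mod 703)
10^512 ≡ 158^2 = 24964 ≡ 359 (mod 703)
702 = 512 + 128 + 32 + 16 + 8 + 4 + 2 in binary powers of 2.
So 10^702 ≡ 359 · 100 · 396 · 232 · 359 · 158 · 100 ≡ 1 (mod 703).
Since the result is 1, base 10 gives no evidence that 703 is composite.

1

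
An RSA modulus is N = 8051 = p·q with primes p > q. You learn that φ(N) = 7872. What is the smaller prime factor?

φ(n) = (p−1)(q−1) = n − (p+q) + 1, so p + q = 8051 − 7872 + 1 = 180.
p and q are the roots of t² − 180t + 8051 = 0.
Discriminant: 180² − 4·8051 = 32400 − 32204 = 196; √196 = 14.
q = (180 − 14)/2 = 83, p = (180 + 14)/2 = 97.
Check: 83 · 97 = 8051.

83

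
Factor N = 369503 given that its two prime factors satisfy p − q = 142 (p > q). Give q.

541

Since p = q + 142, we have 369503 = q(q + 142), so q² + 142q − 369503 = 0.
Discriminant: 142² + 4·369503 = 20164 + 1478012 = 1498176; √1498176 = 1224.
q = (−142 + 1224)/2 = 541, and p = q + 142 = 683.
Check: 541 · 683 = 369503.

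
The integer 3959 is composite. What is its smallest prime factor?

3959 is odd.
Digit sum 26, not divisible by 3.
Ends in 9: not divisible by 5.
7: 3959 = 7·565 + 4
11: 3959 = 11·359 + 10
13: 3959 = 13·304 + 7
17: 3959 = 17·232 + 15
19: 3959 = 19·208 + 7
23: 3959 = 23·172 + 3
29: 3959 = 29·136 + 15
31: 3959 = 31·127 + 22
37: 3959 = 37·107

37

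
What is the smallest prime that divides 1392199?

37

1392199 is odd.
Digit sum 34, not divisible by 3.
Ends in 9: not divisible by 5.
7: 1392199 = 7·198885 + 4
11: 1392199 = 11·126563 + 6
13: 1392199 = 13·107092 + 3
17: 1392199 = 17·81894 + 1
19: 1392199 = 19·73273 + 12
23: 1392199 = 23·60530 + 9
29: 1392199 = 29·48006 + 25
31: 1392199 = 31·44909 + 20
37: 1392199 = 37·37627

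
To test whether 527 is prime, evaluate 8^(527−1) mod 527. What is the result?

8^1 ≡ 8 (mod 527)
8^2 ≡ 8^2 = 64 ≡ 64 (mod 527)
8^4 ≡ 64^2 = 4096 ≡ 407 (mod 527)
8^8 ≡ 407^2 = 165649 ≡ 171 (mod 527)
8^16 ≡ 171^2 = 29241 ≡ 256 (mod 527)
8^32 ≡ 256^2 = 65536 ≡ 188 (mod 527)
8^64 ≡ 188^2 = 35344 ≡ 35 (mod 527)
8^128 ≡ 35^2 = 1225 ≡ 171 (mod 527)
8^256 ≡ 171^2 = 29241 ≡ 256 (mod 527)
8^512 ≡ 256^2 = 65536 ≡ 188 (mod 527)
526 = 512 + 8 + 4 + 2 in binary powers of 2.
So 8^526 ≡ 188 · 171 · 407 · 64 ≡ 225 (mod 527).
Since 225 ≠ 1, base 8 is a Fermat witness: 527 is composite.

225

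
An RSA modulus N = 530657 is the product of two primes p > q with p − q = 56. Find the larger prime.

757

Since p = q + 56, we have 530657 = q(q + 56), so q² + 56q − 530657 = 0.
Discriminant: 56² + 4·530657 = 3136 + 2122628 = 2125764; √2125764 = 1458.
q = (−56 + 1458)/2 = 701, and p = q + 56 = 757.
Check: 701 · 757 = 530657.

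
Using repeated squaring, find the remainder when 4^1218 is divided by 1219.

630

4^1 ≡ 4 (mod 1219)
4^2 ≡ 4^2 = 16 ≡ 16 (mod 1219)
4^4 ≡ 16^2 = 256 ≡ 256 (mod 1219)
4^8 ≡ 256^2 = 65536 ≡ 929 (mod 1219)
4^16 ≡ 929^2 = 863041 ≡ 1208 (mod 1219)
4^32 ≡ 1208^2 = 1459264 ≡ 121 (mod 1219)
4^64 ≡ 121^2 = 14641 ≡ 13 (mod 1219)
4^128 ≡ 13^2 = 169 ≡ 169 (mod 1219)
4^256 ≡ 169^2 = 28561 ≡ 524 (mod 1219)
4^512 ≡ 524^2 = 274576 ≡ 301 (mod 1219)
4^1024 ≡ 301^2 = 90601 ≡ 395 (mod 1219)
1218 = 1024 + 128 + 64 + 2 in binary powers of 2.
So 4^1218 ≡ 395 · 169 · 13 · 16 ≡ 630 (mod 1219).
Since 630 ≠ 1, base 4 is a Fermat witness: 1219 is composite.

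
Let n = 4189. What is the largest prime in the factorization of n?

4189 = 59 · 71
71 is prime.
So 4189 = 59 · 71; the largest prime factor is 71.

71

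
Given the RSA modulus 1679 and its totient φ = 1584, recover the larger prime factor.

73

φ(n) = (p−1)(q−1) = n − (p+q) + 1, so p + q = 1679 − 1584 + 1 = 96.
p and q are the roots of t² − 96t + 1679 = 0.
Discriminant: 96² − 4·1679 = 9216 − 6716 = 2500; √2500 = 50.
q = (96 − 50)/2 = 23, p = (96 + 50)/2 = 73.
Check: 23 · 73 = 1679.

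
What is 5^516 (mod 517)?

5^1 ≡ 5 (mod 517)
5^2 ≡ 5^2 = 25 ≡ 25 (mod 517)
5^4 ≡ 25^2 = 625 ≡ 108 (mod 517)
5^8 ≡ 108^2 = 11664 ≡ 290 (mod 517)
5^16 ≡ 290^2 = 84100 ≡ 346 (mod 517)
5^32 ≡ 346^2 = 119716 ≡ 289 (mod 517)
5^64 ≡ 289^2 = 83521 ≡ 284 (mod 517)
5^128 ≡ 284^2 = 80656 ≡ 4 (mod 517)
5^256 ≡ 4^2 = 16 ≡ 16 (mod 517)
5^512 ≡ 16^2 = 256 ≡ 256 (mod 517)
516 = 512 + 4 in binary powers of 2.
So 5^516 ≡ 256 · 108 ≡ 247 (mod 517).
Since 247 ≠ 1, base 5 is a Fermat witness: 517 is composite.

247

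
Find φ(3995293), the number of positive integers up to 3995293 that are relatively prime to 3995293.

3919104

Factor: 3995293 = 127 · 163 · 193.
φ(3995293) = (127−1) · (163−1) · (193−1) = 126 · 162 · 192 = 3919104.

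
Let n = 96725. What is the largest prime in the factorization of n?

96725 = 5 · 19345
19345 = 5 · 3869
3869 = 53 · 73
73 is prime.
So 96725 = 5^2 · 53 · 73; the largest prime factor is 73.

73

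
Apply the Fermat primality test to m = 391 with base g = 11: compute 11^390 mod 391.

11^1 ≡ 11 (mod 391)
11^2 ≡ 11^2 = 121 ≡ 121 (mod 391)
11^4 ≡ 121^2 = 14641 ≡ 174 (mod 391)
11^8 ≡ 174^2 = 30276 ≡ 169 (mod 391)
11^16 ≡ 169^2 = 28561 ≡ 18 (mod 391)
11^32 ≡ 18^2 = 324 ≡ 324 (mod 391)
11^64 ≡ 324^2 = 104976 ≡ 188 (mod 391)
11^128 ≡ 188^2 = 35344 ≡ 154 (mod 391)
11^256 ≡ 154^2 = 23716 ≡ 256 (mod 391)
390 = 256 + 128 + 4 + 2 in binary powers of 2.
So 11^390 ≡ 256 · 154 · 174 · 121 ≡ 110 (mod 391).
Since 110 ≠ 1, base 11 is a Fermat witness: 391 is composite.

110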